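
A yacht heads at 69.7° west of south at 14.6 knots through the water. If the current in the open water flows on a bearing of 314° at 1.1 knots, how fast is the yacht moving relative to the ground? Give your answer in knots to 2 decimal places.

Taking east as x and north as y: velocity relative to the water = (-13.693, -5.065) knots; the water relative to ground = (-0.791, 0.764) knots.
Velocity relative to ground = (-13.693, -5.065) + (-0.791, 0.764) = (-14.484, -4.301) knots.
Speed = |(-14.484, -4.301)| = 15.110 knots.

15.11 knots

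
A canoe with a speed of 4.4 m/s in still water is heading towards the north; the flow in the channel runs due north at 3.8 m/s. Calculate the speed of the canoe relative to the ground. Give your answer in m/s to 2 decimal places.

Taking east as x and north as y: velocity relative to the water = (0.000, 4.400) m/s; the water relative to ground = (0.000, 3.800) m/s.
Velocity relative to ground = (0.000, 4.400) + (0.000, 3.800) = (0.000, 8.200) m/s.
Speed = |(0.000, 8.200)| = 8.200 m/s.

8.20 m/s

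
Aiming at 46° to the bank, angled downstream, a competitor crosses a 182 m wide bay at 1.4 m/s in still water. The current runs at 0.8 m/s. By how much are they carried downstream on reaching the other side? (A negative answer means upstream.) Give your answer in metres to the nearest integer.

Perpendicular speed = 1.007 m/s; crossing time = 182 / 1.007 = 180.721 s.
Net downstream speed = 1.773 m/s.
Drift = 1.773 × 180.721 = 320.332 m (downstream).

320 m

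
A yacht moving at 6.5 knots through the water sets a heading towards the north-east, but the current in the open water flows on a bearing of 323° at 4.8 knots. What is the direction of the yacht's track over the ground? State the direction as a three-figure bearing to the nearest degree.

Taking east as x and north as y: velocity relative to the water = (4.596, 4.596) knots; the water relative to ground = (-2.889, 3.833) knots.
Velocity relative to ground = (4.596, 4.596) + (-2.889, 3.833) = (1.707, 8.430) knots.
Bearing = atan2(1.71, 8.43) = 11.45° clockwise from north.

011°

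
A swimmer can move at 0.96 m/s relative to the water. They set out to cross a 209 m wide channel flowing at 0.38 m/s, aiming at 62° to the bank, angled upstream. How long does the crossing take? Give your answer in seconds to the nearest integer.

The component of the swimmer's velocity perpendicular to the bank is 0.96 × sin 62° = 0.848 m/s.
The flow acts along the bank and has no component across it.
Time = 209 / 0.848 = 246.570 s.

247 s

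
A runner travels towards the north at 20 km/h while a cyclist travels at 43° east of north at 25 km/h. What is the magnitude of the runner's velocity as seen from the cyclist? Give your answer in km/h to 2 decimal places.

17.14 km/h

Taking east as x and north as y: runner velocity = (0.000, 20.000) km/h; cyclist velocity = (17.050, 18.284) km/h.
Velocity of runner relative to cyclist = (0.000, 20.000) − (17.050, 18.284) = (-17.050, 1.716) km/h.
Magnitude = |(-17.050, 1.716)| = 17.136 km/h.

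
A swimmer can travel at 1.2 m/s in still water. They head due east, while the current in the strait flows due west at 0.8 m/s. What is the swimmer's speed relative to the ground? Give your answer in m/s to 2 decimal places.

0.40 m/s

Taking east as x and north as y: velocity relative to the water = (1.200, 0.000) m/s; the water relative to ground = (-0.800, 0.000) m/s.
Velocity relative to ground = (1.200, 0.000) + (-0.800, 0.000) = (0.400, 0.000) m/s.
Speed = |(0.400, 0.000)| = 0.400 m/s.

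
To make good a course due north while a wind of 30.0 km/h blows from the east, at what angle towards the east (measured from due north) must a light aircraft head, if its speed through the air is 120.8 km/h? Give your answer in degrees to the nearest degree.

The wind pushes perpendicular to the desired track; the heading must have a component into the wind equal to 30.0 km/h: 120.8 sin θ = 30.0.
sin θ = 0.2483, so θ = 14.380°.

14°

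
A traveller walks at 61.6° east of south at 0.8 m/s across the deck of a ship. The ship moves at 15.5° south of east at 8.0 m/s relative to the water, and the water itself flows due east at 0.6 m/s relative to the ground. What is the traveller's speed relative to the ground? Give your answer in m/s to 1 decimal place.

9.4 m/s

In east/north components (m/s): traveller relative to ship = (0.704, -0.380); ship relative to water = (7.709, -2.138); water relative to ground = (0.600, 0.000).
Sum = (9.013, -2.518) m/s.
Speed = |(9.013, -2.518)| = 9.358 m/s.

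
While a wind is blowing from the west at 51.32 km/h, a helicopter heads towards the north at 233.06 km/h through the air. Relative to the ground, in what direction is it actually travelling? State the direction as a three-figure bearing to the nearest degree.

012°

Taking east as x and north as y: velocity relative to the air = (0.000, 233.060) km/h; the air relative to ground = (51.320, 0.000) km/h.
Velocity relative to ground = (0.000, 233.060) + (51.320, 0.000) = (51.320, 233.060) km/h.
Bearing = atan2(51.32, 233.06) = 12.42° clockwise from north.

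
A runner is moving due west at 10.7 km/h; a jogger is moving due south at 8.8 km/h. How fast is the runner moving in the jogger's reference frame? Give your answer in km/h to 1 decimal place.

13.9 km/h

Taking east as x and north as y: runner velocity = (-10.700, 0.000) km/h; jogger velocity = (0.000, -8.800) km/h.
Velocity of runner relative to jogger = (-10.700, 0.000) − (0.000, -8.800) = (-10.700, 8.800) km/h.
Magnitude = |(-10.700, 8.800)| = 13.854 km/h.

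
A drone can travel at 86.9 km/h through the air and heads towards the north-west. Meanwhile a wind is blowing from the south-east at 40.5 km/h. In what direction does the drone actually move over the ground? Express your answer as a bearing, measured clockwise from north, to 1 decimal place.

315.0°

Taking east as x and north as y: velocity relative to the air = (-61.448, 61.448) km/h; the air relative to ground = (-28.638, 28.638) km/h.
Velocity relative to ground = (-61.448, 61.448) + (-28.638, 28.638) = (-90.085, 90.085) km/h.
Bearing = atan2(-90.09, 90.09) = 315.00° clockwise from north.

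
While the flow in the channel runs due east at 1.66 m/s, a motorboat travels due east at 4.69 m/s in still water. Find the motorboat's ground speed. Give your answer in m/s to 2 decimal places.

Taking east as x and north as y: velocity relative to the water = (4.690, 0.000) m/s; the water relative to ground = (1.660, 0.000) m/s.
Velocity relative to ground = (4.690, 0.000) + (1.660, 0.000) = (6.350, 0.000) m/s.
Speed = |(6.350, 0.000)| = 6.350 m/s.

6.35 m/s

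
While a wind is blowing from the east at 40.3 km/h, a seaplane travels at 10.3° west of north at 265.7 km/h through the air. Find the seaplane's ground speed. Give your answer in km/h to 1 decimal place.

Taking east as x and north as y: velocity relative to the air = (-47.508, 261.418) km/h; the air relative to ground = (-40.300, 0.000) km/h.
Velocity relative to ground = (-47.508, 261.418) + (-40.300, 0.000) = (-87.808, 261.418) km/h.
Speed = |(-87.808, 261.418)| = 275.771 km/h.

275.8 km/h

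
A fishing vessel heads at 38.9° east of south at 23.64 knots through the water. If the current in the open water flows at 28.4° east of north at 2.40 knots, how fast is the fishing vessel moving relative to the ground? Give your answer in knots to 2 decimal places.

Taking east as x and north as y: velocity relative to the water = (14.845, -18.398) knots; the water relative to ground = (1.141, 2.111) knots.
Velocity relative to ground = (14.845, -18.398) + (1.141, 2.111) = (15.987, -16.287) knots.
Speed = |(15.987, -16.287)| = 22.821 knots.

22.82 knots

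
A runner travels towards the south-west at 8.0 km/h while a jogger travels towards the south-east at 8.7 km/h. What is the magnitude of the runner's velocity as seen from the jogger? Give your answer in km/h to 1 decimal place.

11.8 km/h

Taking east as x and north as y: runner velocity = (-5.657, -5.657) km/h; jogger velocity = (6.152, -6.152) km/h.
Velocity of runner relative to jogger = (-5.657, -5.657) − (6.152, -6.152) = (-11.809, 0.495) km/h.
Magnitude = |(-11.809, 0.495)| = 11.819 km/h.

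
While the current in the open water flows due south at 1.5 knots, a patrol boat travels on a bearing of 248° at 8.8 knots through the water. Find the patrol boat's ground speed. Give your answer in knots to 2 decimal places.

Taking east as x and north as y: velocity relative to the water = (-8.159, -3.297) knots; the water relative to ground = (0.000, -1.500) knots.
Velocity relative to ground = (-8.159, -3.297) + (0.000, -1.500) = (-8.159, -4.797) knots.
Speed = |(-8.159, -4.797)| = 9.465 knots.

9.46 knots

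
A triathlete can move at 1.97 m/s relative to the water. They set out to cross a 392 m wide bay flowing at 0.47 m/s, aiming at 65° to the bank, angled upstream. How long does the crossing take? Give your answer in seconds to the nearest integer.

220 s

The component of the triathlete's velocity perpendicular to the bank is 1.97 × sin 65° = 1.785 m/s.
The current is parallel to the bank, so it does not affect the crossing time.
Time = 392 / 1.785 = 219.555 s.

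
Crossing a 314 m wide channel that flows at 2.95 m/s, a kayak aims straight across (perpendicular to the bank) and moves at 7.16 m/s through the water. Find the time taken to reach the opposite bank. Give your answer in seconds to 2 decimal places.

The component of the kayak's velocity perpendicular to the bank is 7.16 m/s.
The current is parallel to the bank, so it does not affect the crossing time.
Time = 314 / 7.160 = 43.855 s.

43.85 s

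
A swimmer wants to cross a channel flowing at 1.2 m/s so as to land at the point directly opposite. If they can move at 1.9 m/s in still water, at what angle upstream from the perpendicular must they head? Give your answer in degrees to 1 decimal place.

To cancel the current, the upstream component of the swimmer's velocity must equal the flow: 1.9 sin θ = 1.2.
sin θ = 1.2 / 1.9 = 0.6316.
θ = arcsin(0.6316) = 39.167°.

39.2°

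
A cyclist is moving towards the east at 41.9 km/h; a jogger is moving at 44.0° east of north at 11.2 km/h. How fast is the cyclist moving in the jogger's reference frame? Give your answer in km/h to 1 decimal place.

Taking east as x and north as y: cyclist velocity = (41.900, 0.000) km/h; jogger velocity = (7.780, 8.057) km/h.
Velocity of cyclist relative to jogger = (41.900, 0.000) − (7.780, 8.057) = (34.120, -8.057) km/h.
Magnitude = |(34.120, -8.057)| = 35.058 km/h.

35.1 km/h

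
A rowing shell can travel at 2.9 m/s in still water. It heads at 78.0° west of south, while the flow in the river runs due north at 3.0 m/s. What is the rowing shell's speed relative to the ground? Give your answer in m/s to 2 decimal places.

Taking east as x and north as y: velocity relative to the water = (-2.837, -0.603) m/s; the water relative to ground = (0.000, 3.000) m/s.
Velocity relative to ground = (-2.837, -0.603) + (0.000, 3.000) = (-2.837, 2.397) m/s.
Speed = |(-2.837, 2.397)| = 3.714 m/s.

3.71 m/s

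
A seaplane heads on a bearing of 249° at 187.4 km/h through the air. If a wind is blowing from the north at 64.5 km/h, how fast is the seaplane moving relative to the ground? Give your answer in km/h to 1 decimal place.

Taking east as x and north as y: velocity relative to the air = (-174.953, -67.158) km/h; the air relative to ground = (0.000, -64.500) km/h.
Velocity relative to ground = (-174.953, -67.158) + (0.000, -64.500) = (-174.953, -131.658) km/h.
Speed = |(-174.953, -131.658)| = 218.958 km/h.

219.0 km/h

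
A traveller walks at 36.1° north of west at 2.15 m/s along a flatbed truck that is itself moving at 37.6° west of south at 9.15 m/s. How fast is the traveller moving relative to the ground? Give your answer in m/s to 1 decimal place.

9.5 m/s

Taking east as x and north as y: flatbed truck velocity = (-5.583, -7.249) m/s; traveller velocity relative to flatbed truck = (-1.737, 1.267) m/s.
Velocity relative to ground = (-5.583, -7.249) + (-1.737, 1.267) = (-7.320, -5.983) m/s.
Speed = |(-7.320, -5.983)| = 9.454 m/s.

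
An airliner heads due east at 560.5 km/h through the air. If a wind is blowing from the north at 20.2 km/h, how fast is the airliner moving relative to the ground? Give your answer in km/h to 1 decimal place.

Taking east as x and north as y: velocity relative to the air = (560.500, 0.000) km/h; the air relative to ground = (0.000, -20.200) km/h.
Velocity relative to ground = (560.500, 0.000) + (0.000, -20.200) = (560.500, -20.200) km/h.
Speed = |(560.500, -20.200)| = 560.864 km/h.

560.9 km/h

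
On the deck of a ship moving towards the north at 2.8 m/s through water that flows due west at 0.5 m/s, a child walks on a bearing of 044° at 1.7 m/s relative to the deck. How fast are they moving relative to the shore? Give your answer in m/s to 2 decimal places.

In east/north components (m/s): child relative to ship = (1.181, 1.223); ship relative to water = (0.000, 2.800); water relative to ground = (-0.500, 0.000).
Sum = (0.681, 4.023) m/s.
Speed = |(0.681, 4.023)| = 4.080 m/s.

4.08 m/s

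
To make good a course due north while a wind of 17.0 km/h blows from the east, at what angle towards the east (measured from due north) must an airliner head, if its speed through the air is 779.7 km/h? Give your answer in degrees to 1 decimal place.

The wind pushes perpendicular to the desired track; the heading must have a component into the wind equal to 17.0 km/h: 779.7 sin θ = 17.0.
sin θ = 0.0218, so θ = 1.249°.

1.2°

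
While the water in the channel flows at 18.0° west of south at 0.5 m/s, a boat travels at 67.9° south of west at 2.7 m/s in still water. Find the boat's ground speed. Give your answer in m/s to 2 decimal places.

3.20 m/s

Taking east as x and north as y: velocity relative to the water = (-1.016, -2.502) m/s; the water relative to ground = (-0.155, -0.476) m/s.
Velocity relative to ground = (-1.016, -2.502) + (-0.155, -0.476) = (-1.170, -2.977) m/s.
Speed = |(-1.170, -2.977)| = 3.199 m/s.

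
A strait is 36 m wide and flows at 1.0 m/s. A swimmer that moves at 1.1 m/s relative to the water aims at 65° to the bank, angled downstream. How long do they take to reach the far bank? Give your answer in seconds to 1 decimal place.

36.1 s

The component of the swimmer's velocity perpendicular to the bank is 1.1 × sin 65° = 0.997 m/s.
Only the cross-stream component determines the crossing time; the current contributes nothing perpendicular to the bank.
Time = 36 / 0.997 = 36.111 s.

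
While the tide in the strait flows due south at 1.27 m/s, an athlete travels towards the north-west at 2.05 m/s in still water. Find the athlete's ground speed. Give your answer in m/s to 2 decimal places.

Taking east as x and north as y: velocity relative to the water = (-1.450, 1.450) m/s; the water relative to ground = (0.000, -1.270) m/s.
Velocity relative to ground = (-1.450, 1.450) + (0.000, -1.270) = (-1.450, 0.180) m/s.
Speed = |(-1.450, 0.180)| = 1.461 m/s.

1.46 m/s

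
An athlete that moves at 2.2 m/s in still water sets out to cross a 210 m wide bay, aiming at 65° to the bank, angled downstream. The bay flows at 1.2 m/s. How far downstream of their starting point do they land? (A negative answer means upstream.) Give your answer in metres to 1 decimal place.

224.3 m

Perpendicular speed = 1.994 m/s; crossing time = 210 / 1.994 = 105.322 s.
Net downstream speed = 2.130 m/s.
Drift = 2.130 × 105.322 = 224.312 m (downstream).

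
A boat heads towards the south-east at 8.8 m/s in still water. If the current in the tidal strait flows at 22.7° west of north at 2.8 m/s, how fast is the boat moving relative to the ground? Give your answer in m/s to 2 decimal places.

6.30 m/s

Taking east as x and north as y: velocity relative to the water = (6.223, -6.223) m/s; the water relative to ground = (-1.081, 2.583) m/s.
Velocity relative to ground = (6.223, -6.223) + (-1.081, 2.583) = (5.142, -3.639) m/s.
Speed = |(5.142, -3.639)| = 6.300 m/s.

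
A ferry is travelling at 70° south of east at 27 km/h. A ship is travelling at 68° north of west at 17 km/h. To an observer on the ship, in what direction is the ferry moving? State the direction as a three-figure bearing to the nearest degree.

159°

Taking east as x and north as y: ferry velocity = (9.235, -25.372) km/h; ship velocity = (-6.368, 15.762) km/h.
Velocity of ferry relative to ship = (9.235, -25.372) − (-6.368, 15.762) = (15.603, -41.134) km/h.
Bearing = atan2(15.60, -41.13) = 159.23° clockwise from north.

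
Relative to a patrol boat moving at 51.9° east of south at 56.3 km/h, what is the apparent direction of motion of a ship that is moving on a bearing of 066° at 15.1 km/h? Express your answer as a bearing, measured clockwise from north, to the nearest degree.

323°

Taking east as x and north as y: ship velocity = (13.795, 6.142) km/h; patrol boat velocity = (44.304, -34.739) km/h.
Velocity of ship relative to patrol boat = (13.795, 6.142) − (44.304, -34.739) = (-30.510, 40.881) km/h.
Bearing = atan2(-30.51, 40.88) = 323.27° clockwise from north.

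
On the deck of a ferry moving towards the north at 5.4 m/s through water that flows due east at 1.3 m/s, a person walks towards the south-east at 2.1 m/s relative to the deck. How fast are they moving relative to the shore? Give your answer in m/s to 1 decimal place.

In east/north components (m/s): person relative to ferry = (1.485, -1.485); ferry relative to water = (0.000, 5.400); water relative to ground = (1.300, 0.000).
Sum = (2.785, 3.915) m/s.
Speed = |(2.785, 3.915)| = 4.805 m/s.

4.8 m/s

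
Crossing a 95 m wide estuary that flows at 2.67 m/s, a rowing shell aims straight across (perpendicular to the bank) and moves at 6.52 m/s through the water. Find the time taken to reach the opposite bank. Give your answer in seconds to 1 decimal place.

14.6 s

The component of the rowing shell's velocity perpendicular to the bank is 6.52 m/s.
The current is parallel to the bank, so it does not affect the crossing time.
Time = 95 / 6.520 = 14.571 s.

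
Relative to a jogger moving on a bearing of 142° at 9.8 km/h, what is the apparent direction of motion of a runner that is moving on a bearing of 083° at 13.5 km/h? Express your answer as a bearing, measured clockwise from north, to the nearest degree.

038°

Taking east as x and north as y: runner velocity = (13.399, 1.645) km/h; jogger velocity = (6.033, -7.723) km/h.
Velocity of runner relative to jogger = (13.399, 1.645) − (6.033, -7.723) = (7.366, 9.368) km/h.
Bearing = atan2(7.37, 9.37) = 38.18° clockwise from north.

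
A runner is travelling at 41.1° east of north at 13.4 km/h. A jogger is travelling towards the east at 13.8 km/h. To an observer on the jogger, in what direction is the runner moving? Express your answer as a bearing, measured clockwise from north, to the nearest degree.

334°

Taking east as x and north as y: runner velocity = (8.809, 10.098) km/h; jogger velocity = (13.800, 0.000) km/h.
Velocity of runner relative to jogger = (8.809, 10.098) − (13.800, 0.000) = (-4.991, 10.098) km/h.
Bearing = atan2(-4.99, 10.10) = 333.70° clockwise from north.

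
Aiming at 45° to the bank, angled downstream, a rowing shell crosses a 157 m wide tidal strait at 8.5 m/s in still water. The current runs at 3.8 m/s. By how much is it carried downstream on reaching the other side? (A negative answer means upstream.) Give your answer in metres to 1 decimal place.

Perpendicular speed = 6.010 m/s; crossing time = 157 / 6.010 = 26.121 s.
Net downstream speed = 9.810 m/s.
Drift = 9.810 × 26.121 = 256.261 m (downstream).

256.3 m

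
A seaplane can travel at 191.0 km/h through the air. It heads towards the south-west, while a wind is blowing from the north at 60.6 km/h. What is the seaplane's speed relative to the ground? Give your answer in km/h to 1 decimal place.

Taking east as x and north as y: velocity relative to the air = (-135.057, -135.057) km/h; the air relative to ground = (0.000, -60.600) km/h.
Velocity relative to ground = (-135.057, -135.057) + (0.000, -60.600) = (-135.057, -195.657) km/h.
Speed = |(-135.057, -195.657)| = 237.744 km/h.

237.7 km/h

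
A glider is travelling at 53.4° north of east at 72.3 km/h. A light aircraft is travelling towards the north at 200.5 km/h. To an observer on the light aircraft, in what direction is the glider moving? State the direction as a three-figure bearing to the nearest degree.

163°

Taking east as x and north as y: glider velocity = (43.107, 58.044) km/h; light aircraft velocity = (0.000, 200.500) km/h.
Velocity of glider relative to light aircraft = (43.107, 58.044) − (0.000, 200.500) = (43.107, -142.456) km/h.
Bearing = atan2(43.11, -142.46) = 163.16° clockwise from north.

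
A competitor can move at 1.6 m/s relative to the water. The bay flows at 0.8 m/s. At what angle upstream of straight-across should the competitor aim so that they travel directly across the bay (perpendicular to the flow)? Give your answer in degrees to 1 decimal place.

30.0°

To cancel the current, the upstream component of the competitor's velocity must equal the flow: 1.6 sin θ = 0.8.
sin θ = 0.8 / 1.6 = 0.5000.
θ = arcsin(0.5000) = 30.000°.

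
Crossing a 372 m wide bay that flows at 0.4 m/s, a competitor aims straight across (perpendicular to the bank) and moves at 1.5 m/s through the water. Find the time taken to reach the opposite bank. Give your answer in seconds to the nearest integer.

The component of the competitor's velocity perpendicular to the bank is 1.5 m/s.
Only the cross-stream component determines the crossing time; the current contributes nothing perpendicular to the bank.
Time = 372 / 1.500 = 248.000 s.

248 s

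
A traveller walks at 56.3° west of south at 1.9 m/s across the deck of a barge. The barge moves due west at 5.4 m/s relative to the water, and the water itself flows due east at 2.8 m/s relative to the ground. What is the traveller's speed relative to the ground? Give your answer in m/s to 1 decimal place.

4.3 m/s

In east/north components (m/s): traveller relative to barge = (-1.581, -1.054); barge relative to water = (-5.400, 0.000); water relative to ground = (2.800, 0.000).
Sum = (-4.181, -1.054) m/s.
Speed = |(-4.181, -1.054)| = 4.312 m/s.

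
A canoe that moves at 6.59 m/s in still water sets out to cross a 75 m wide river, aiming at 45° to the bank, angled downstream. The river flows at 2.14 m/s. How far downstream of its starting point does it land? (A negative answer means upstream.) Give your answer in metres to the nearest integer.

Perpendicular speed = 4.660 m/s; crossing time = 75 / 4.660 = 16.095 s.
Net downstream speed = 6.800 m/s.
Drift = 6.800 × 16.095 = 109.443 m (downstream).

109 m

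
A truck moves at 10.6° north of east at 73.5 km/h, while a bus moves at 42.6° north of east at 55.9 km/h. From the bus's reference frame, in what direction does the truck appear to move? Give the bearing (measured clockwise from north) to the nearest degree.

128°

Taking east as x and north as y: truck velocity = (72.246, 13.520) km/h; bus velocity = (41.148, 37.837) km/h.
Velocity of truck relative to bus = (72.246, 13.520) − (41.148, 37.837) = (31.098, -24.317) km/h.
Bearing = atan2(31.10, -24.32) = 128.02° clockwise from north.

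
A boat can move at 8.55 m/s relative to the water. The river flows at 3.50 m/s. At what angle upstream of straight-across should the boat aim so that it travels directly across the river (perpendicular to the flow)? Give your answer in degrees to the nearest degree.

24°

To cancel the current, the upstream component of the boat's velocity must equal the flow: 8.55 sin θ = 3.50.
sin θ = 3.50 / 8.55 = 0.4094.
θ = arcsin(0.4094) = 24.164°.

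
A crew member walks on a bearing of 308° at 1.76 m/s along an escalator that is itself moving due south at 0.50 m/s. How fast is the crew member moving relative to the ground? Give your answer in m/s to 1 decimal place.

Taking east as x and north as y: escalator velocity = (0.000, -0.500) m/s; crew member velocity relative to escalator = (-1.387, 1.084) m/s.
Velocity relative to ground = (0.000, -0.500) + (-1.387, 1.084) = (-1.387, 0.584) m/s.
Speed = |(-1.387, 0.584)| = 1.505 m/s.

1.5 m/s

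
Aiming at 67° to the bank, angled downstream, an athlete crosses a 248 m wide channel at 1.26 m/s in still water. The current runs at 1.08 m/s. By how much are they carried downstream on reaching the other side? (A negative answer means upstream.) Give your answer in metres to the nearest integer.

Perpendicular speed = 1.160 m/s; crossing time = 248 / 1.160 = 213.823 s.
Net downstream speed = 1.572 m/s.
Drift = 1.572 × 213.823 = 336.199 m (downstream).

336 m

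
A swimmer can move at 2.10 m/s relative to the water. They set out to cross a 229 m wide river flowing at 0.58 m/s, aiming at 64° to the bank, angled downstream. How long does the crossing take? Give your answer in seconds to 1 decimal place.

121.3 s

The component of the swimmer's velocity perpendicular to the bank is 2.10 × sin 64° = 1.887 m/s.
The flow acts along the bank and has no component across it.
Time = 229 / 1.887 = 121.327 s.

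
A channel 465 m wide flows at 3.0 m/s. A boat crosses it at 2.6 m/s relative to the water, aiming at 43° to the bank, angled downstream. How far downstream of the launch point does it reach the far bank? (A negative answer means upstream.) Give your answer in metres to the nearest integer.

1285 m

Perpendicular speed = 1.773 m/s; crossing time = 465 / 1.773 = 262.238 s.
Net downstream speed = 4.902 m/s.
Drift = 4.902 × 262.238 = 1285.367 m (downstream).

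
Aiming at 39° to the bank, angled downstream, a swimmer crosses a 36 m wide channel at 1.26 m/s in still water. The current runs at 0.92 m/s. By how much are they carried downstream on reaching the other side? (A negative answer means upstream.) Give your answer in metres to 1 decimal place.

Perpendicular speed = 0.793 m/s; crossing time = 36 / 0.793 = 45.400 s.
Net downstream speed = 1.899 m/s.
Drift = 1.899 × 45.400 = 86.225 m (downstream).

86.2 m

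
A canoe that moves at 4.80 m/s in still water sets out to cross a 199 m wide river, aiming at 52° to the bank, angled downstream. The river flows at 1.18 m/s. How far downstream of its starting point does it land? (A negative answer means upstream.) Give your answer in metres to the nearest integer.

218 m

Perpendicular speed = 3.782 m/s; crossing time = 199 / 3.782 = 52.611 s.
Net downstream speed = 4.135 m/s.
Drift = 4.135 × 52.611 = 217.557 m (downstream).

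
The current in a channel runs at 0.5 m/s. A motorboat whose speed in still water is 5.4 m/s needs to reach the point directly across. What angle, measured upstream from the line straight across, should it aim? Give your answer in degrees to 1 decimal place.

To cancel the current, the upstream component of the motorboat's velocity must equal the flow: 5.4 sin θ = 0.5.
sin θ = 0.5 / 5.4 = 0.0926.
θ = arcsin(0.0926) = 5.313°.

5.3°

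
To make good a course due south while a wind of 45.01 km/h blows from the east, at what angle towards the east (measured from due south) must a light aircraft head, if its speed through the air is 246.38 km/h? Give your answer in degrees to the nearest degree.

The wind pushes perpendicular to the desired track; the heading must have a component into the wind equal to 45.01 km/h: 246.38 sin θ = 45.01.
sin θ = 0.1827, so θ = 10.526°.

11°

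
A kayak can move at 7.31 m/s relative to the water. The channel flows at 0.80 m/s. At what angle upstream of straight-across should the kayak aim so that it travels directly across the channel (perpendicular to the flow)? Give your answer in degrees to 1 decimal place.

6.3°

To cancel the current, the upstream component of the kayak's velocity must equal the flow: 7.31 sin θ = 0.80.
sin θ = 0.80 / 7.31 = 0.1094.
θ = arcsin(0.1094) = 6.283°.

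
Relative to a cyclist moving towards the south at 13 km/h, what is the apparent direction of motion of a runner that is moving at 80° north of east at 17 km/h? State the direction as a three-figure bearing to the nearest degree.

006°

Taking east as x and north as y: runner velocity = (2.952, 16.742) km/h; cyclist velocity = (0.000, -13.000) km/h.
Velocity of runner relative to cyclist = (2.952, 16.742) − (0.000, -13.000) = (2.952, 29.742) km/h.
Bearing = atan2(2.95, 29.74) = 5.67° clockwise from north.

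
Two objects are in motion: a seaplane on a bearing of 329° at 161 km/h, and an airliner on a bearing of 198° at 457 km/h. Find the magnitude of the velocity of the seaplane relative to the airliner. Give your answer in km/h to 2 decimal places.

Taking east as x and north as y: seaplane velocity = (-82.921, 138.004) km/h; airliner velocity = (-141.221, -434.633) km/h.
Velocity of seaplane relative to airliner = (-82.921, 138.004) − (-141.221, -434.633) = (58.300, 572.637) km/h.
Magnitude = |(58.300, 572.637)| = 575.597 km/h.

575.60 km/h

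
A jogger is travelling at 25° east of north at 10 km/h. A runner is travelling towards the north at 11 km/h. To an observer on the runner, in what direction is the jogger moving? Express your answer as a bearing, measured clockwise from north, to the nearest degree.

Taking east as x and north as y: jogger velocity = (4.226, 9.063) km/h; runner velocity = (0.000, 11.000) km/h.
Velocity of jogger relative to runner = (4.226, 9.063) − (0.000, 11.000) = (4.226, -1.937) km/h.
Bearing = atan2(4.23, -1.94) = 114.62° clockwise from north.

115°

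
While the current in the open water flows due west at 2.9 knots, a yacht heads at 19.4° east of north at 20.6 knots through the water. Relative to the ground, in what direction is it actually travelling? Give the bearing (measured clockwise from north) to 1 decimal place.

Taking east as x and north as y: velocity relative to the water = (6.843, 19.430) knots; the water relative to ground = (-2.900, 0.000) knots.
Velocity relative to ground = (6.843, 19.430) + (-2.900, 0.000) = (3.943, 19.430) knots.
Bearing = atan2(3.94, 19.43) = 11.47° clockwise from north.

011.5°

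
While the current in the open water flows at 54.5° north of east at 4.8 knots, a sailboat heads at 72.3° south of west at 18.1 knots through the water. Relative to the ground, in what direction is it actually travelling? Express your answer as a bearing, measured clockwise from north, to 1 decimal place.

191.5°

Taking east as x and north as y: velocity relative to the water = (-5.503, -17.243) knots; the water relative to ground = (2.787, 3.908) knots.
Velocity relative to ground = (-5.503, -17.243) + (2.787, 3.908) = (-2.716, -13.335) knots.
Bearing = atan2(-2.72, -13.34) = 191.51° clockwise from north.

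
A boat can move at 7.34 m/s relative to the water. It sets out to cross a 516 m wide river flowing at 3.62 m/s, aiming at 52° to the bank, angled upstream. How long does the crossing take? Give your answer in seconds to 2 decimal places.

89.21 s

The component of the boat's velocity perpendicular to the bank is 7.34 × sin 52° = 5.784 m/s.
The flow acts along the bank and has no component across it.
Time = 516 / 5.784 = 89.212 s.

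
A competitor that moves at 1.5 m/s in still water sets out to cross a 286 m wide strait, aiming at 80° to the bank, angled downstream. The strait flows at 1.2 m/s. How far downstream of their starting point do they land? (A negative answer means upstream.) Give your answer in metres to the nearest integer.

Perpendicular speed = 1.477 m/s; crossing time = 286 / 1.477 = 193.608 s.
Net downstream speed = 1.460 m/s.
Drift = 1.460 × 193.608 = 282.759 m (downstream).

283 m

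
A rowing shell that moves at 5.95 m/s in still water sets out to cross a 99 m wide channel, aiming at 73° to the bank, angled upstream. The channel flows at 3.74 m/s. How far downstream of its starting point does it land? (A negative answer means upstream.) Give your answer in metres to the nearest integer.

35 m

Perpendicular speed = 5.690 m/s; crossing time = 99 / 5.690 = 17.399 s.
Net downstream speed = 2.000 m/s.
Drift = 2.000 × 17.399 = 34.805 m (downstream).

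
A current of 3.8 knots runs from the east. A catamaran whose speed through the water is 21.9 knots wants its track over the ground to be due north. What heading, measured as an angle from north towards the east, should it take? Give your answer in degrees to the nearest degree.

10°

The current pushes perpendicular to the desired track; the heading must have a component into the current equal to 3.8 knots: 21.9 sin θ = 3.8.
sin θ = 0.1735, so θ = 9.992°.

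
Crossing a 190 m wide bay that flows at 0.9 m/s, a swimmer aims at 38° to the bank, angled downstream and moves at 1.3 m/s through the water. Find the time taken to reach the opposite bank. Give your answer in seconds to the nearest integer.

237 s

The component of the swimmer's velocity perpendicular to the bank is 1.3 × sin 38° = 0.800 m/s.
Only the cross-stream component determines the crossing time; the current contributes nothing perpendicular to the bank.
Time = 190 / 0.800 = 237.393 s.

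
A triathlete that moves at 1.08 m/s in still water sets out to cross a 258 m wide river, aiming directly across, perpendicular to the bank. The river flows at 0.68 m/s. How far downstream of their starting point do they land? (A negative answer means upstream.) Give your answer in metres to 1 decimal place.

Perpendicular speed = 1.080 m/s; crossing time = 258 / 1.080 = 238.889 s.
Net downstream speed = 0.680 m/s.
Drift = 0.680 × 238.889 = 162.444 m (downstream).

162.4 m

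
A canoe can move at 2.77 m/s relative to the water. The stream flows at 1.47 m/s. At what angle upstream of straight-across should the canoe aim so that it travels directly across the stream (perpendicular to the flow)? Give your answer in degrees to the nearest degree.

To cancel the current, the upstream component of the canoe's velocity must equal the flow: 2.77 sin θ = 1.47.
sin θ = 1.47 / 2.77 = 0.5307.
θ = arcsin(0.5307) = 32.052°.

32°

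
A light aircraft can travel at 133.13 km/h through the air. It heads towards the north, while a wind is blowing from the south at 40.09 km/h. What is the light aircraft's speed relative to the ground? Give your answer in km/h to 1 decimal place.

173.2 km/h

Taking east as x and north as y: velocity relative to the air = (0.000, 133.130) km/h; the air relative to ground = (0.000, 40.090) km/h.
Velocity relative to ground = (0.000, 133.130) + (0.000, 40.090) = (0.000, 173.220) km/h.
Speed = |(0.000, 173.220)| = 173.220 km/h.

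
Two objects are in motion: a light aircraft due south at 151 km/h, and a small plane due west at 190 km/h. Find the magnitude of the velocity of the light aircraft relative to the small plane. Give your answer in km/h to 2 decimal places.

Taking east as x and north as y: light aircraft velocity = (0.000, -151.000) km/h; small plane velocity = (-190.000, 0.000) km/h.
Velocity of light aircraft relative to small plane = (0.000, -151.000) − (-190.000, 0.000) = (190.000, -151.000) km/h.
Magnitude = |(190.000, -151.000)| = 242.695 km/h.

242.70 km/h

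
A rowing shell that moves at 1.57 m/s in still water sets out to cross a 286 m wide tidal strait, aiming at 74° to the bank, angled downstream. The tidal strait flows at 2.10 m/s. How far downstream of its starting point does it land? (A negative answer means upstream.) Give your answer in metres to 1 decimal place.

Perpendicular speed = 1.509 m/s; crossing time = 286 / 1.509 = 189.507 s.
Net downstream speed = 2.533 m/s.
Drift = 2.533 × 189.507 = 479.973 m (downstream).

480.0 m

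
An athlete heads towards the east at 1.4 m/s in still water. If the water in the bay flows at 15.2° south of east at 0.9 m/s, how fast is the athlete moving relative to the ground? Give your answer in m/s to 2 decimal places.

Taking east as x and north as y: velocity relative to the water = (1.400, 0.000) m/s; the water relative to ground = (0.869, -0.236) m/s.
Velocity relative to ground = (1.400, 0.000) + (0.869, -0.236) = (2.269, -0.236) m/s.
Speed = |(2.269, -0.236)| = 2.281 m/s.

2.28 m/s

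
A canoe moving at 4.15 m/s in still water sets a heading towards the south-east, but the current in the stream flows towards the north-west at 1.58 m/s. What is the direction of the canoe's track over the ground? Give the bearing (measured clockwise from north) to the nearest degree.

135°

Taking east as x and north as y: velocity relative to the water = (2.934, -2.934) m/s; the water relative to ground = (-1.117, 1.117) m/s.
Velocity relative to ground = (2.934, -2.934) + (-1.117, 1.117) = (1.817, -1.817) m/s.
Bearing = atan2(1.82, -1.82) = 135.00° clockwise from north.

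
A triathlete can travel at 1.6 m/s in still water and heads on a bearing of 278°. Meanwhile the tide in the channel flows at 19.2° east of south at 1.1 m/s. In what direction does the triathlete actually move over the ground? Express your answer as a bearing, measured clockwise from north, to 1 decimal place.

Taking east as x and north as y: velocity relative to the water = (-1.584, 0.223) m/s; the water relative to ground = (0.362, -1.039) m/s.
Velocity relative to ground = (-1.584, 0.223) + (0.362, -1.039) = (-1.223, -0.816) m/s.
Bearing = atan2(-1.22, -0.82) = 236.28° clockwise from north.

236.3°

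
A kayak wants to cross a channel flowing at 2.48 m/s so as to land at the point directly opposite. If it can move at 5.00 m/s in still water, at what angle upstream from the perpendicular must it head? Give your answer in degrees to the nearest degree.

To cancel the current, the upstream component of the kayak's velocity must equal the flow: 5.00 sin θ = 2.48.
sin θ = 2.48 / 5.00 = 0.4960.
θ = arcsin(0.4960) = 29.736°.

30°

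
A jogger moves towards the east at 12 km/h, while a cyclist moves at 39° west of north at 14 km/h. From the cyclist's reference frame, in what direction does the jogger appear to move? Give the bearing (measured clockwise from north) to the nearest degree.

118°

Taking east as x and north as y: jogger velocity = (12.000, 0.000) km/h; cyclist velocity = (-8.810, 10.880) km/h.
Velocity of jogger relative to cyclist = (12.000, 0.000) − (-8.810, 10.880) = (20.810, -10.880) km/h.
Bearing = atan2(20.81, -10.88) = 117.60° clockwise from north.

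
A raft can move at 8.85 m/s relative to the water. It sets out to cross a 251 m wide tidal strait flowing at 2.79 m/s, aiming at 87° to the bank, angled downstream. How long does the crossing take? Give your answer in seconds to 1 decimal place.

28.4 s

The component of the raft's velocity perpendicular to the bank is 8.85 × sin 87° = 8.838 m/s.
The current is parallel to the bank, so it does not affect the crossing time.
Time = 251 / 8.838 = 28.401 s.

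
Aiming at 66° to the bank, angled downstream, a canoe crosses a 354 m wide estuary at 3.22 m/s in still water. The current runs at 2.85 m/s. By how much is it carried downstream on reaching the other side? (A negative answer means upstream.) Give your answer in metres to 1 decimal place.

500.6 m

Perpendicular speed = 2.942 m/s; crossing time = 354 / 2.942 = 120.342 s.
Net downstream speed = 4.160 m/s.
Drift = 4.160 × 120.342 = 500.586 m (downstream).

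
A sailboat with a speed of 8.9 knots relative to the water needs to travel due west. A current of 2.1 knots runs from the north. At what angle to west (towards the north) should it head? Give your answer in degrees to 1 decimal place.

13.6°

The current pushes perpendicular to the desired track; the heading must have a component into the current equal to 2.1 knots: 8.9 sin θ = 2.1.
sin θ = 0.2360, so θ = 13.648°.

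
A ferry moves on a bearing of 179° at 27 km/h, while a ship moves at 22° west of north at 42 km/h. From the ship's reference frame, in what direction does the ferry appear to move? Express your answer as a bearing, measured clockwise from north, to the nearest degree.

166°

Taking east as x and north as y: ferry velocity = (0.471, -26.996) km/h; ship velocity = (-15.733, 38.942) km/h.
Velocity of ferry relative to ship = (0.471, -26.996) − (-15.733, 38.942) = (16.205, -65.938) km/h.
Bearing = atan2(16.20, -65.94) = 166.19° clockwise from north.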